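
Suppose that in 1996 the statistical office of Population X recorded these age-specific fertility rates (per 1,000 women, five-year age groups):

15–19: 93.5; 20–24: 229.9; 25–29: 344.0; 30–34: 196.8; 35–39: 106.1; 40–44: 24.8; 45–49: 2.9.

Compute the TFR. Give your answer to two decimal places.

Sum of ASFRs = 93.5 + 229.9 + 344.0 + 196.8 + 106.1 + 24.8 + 2.9 = 998.0
TFR = 5 × 998.0 / 1000 = 4.99

4.99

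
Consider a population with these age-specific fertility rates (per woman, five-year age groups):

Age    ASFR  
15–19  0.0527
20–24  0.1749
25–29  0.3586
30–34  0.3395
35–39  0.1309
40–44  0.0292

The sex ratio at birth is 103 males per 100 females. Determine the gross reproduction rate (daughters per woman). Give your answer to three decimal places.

Proportion female at birth = 100 / (100 + 103) = 0.49261.
Sum of ASFRs = 0.0527 + 0.1749 + 0.3586 + 0.3395 + 0.1309 + 0.0292 = 1.0858
TFR = 5 × 1.0858 = 5.429
GRR = 0.49261 × 5.429 = 2.67438

2.674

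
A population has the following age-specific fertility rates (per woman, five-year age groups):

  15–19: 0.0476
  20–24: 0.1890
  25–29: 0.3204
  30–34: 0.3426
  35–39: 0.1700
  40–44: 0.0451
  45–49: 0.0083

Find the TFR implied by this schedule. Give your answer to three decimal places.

Sum of ASFRs = 0.0476 + 0.1890 + 0.3204 + 0.3426 + 0.1700 + 0.0451 + 0.0083 = 1.1230
TFR = 5 × 1.1230 = 5.615

5.615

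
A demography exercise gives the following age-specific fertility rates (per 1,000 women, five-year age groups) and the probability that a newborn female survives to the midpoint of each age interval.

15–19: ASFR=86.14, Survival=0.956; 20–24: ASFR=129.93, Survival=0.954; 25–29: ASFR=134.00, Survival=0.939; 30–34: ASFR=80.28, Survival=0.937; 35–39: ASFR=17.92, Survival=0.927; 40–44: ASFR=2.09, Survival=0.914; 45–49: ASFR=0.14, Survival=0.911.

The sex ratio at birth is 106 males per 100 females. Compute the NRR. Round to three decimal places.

1.034

Proportion female at birth = 100 / (100 + 106) = 0.48544.
Weighting each age-specific rate by interval width and survival:
  15–19: 5 × 86.14/1000 × 0.956 = 0.41175
  20–24: 5 × 129.93/1000 × 0.954 = 0.61977
  25–29: 5 × 134.00/1000 × 0.939 = 0.62913
  30–34: 5 × 80.28/1000 × 0.937 = 0.37611
  35–39: 5 × 17.92/1000 × 0.927 = 0.08306
  40–44: 5 × 2.09/1000 × 0.914 = 0.00955
  45–49: 5 × 0.14/1000 × 0.911 = 0.00064
Sum = 2.13001
NRR = 0.48544 × 2.13001 = 1.03399
An NRR exceeding 1 indicates intrinsic growth under these rates.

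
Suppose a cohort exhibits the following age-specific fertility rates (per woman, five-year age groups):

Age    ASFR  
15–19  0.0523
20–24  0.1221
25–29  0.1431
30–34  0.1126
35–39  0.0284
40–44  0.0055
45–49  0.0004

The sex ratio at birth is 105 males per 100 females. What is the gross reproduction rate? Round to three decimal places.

Proportion female at birth = 100 / (100 + 105) = 0.48780.
Sum of ASFRs = 0.0523 + 0.1221 + 0.1431 + 0.1126 + 0.0284 + 0.0055 + 0.0004 = 0.4644
TFR = 5 × 0.4644 = 2.322
GRR = 0.48780 × 2.322 = 1.13267

1.133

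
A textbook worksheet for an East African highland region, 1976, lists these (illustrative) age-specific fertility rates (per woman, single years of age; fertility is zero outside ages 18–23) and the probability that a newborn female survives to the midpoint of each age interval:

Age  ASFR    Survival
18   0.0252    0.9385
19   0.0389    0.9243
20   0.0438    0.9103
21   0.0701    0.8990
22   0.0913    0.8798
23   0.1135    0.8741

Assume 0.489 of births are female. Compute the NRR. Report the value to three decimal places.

Proportion female at birth = 0.489.
Each age group contributes 1 × ASFR × survival:
  18: 1 × 0.0252 × 0.9385 = 0.02365
  19: 1 × 0.0389 × 0.9243 = 0.03596
  20: 1 × 0.0438 × 0.9103 = 0.03987
  21: 1 × 0.0701 × 0.8990 = 0.06302
  22: 1 × 0.0913 × 0.8798 = 0.08033
  23: 1 × 0.1135 × 0.8741 = 0.09921
Sum = 0.34204
NRR = 0.489 × 0.34204 = 0.16726
With NRR below 1 the population is below replacement fertility.

0.167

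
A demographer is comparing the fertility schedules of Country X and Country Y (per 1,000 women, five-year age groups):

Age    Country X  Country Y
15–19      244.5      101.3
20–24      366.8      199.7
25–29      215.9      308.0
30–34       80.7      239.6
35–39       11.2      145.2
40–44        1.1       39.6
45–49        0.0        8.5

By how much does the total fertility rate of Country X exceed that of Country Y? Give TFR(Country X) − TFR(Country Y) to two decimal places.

Country X:
  Sum of ASFRs = 244.5 + 366.8 + 215.9 + 80.7 + 11.2 + 1.1 + 0.0 = 920.2
  TFR = 5 × 920.2 / 1000 = 4.601
Country Y:
  Sum of ASFRs = 101.3 + 199.7 + 308.0 + 239.6 + 145.2 + 39.6 + 8.5 = 1041.9
  TFR = 5 × 1041.9 / 1000 = 5.2095
Difference = 4.601 − 5.2095 = -0.6085

-0.61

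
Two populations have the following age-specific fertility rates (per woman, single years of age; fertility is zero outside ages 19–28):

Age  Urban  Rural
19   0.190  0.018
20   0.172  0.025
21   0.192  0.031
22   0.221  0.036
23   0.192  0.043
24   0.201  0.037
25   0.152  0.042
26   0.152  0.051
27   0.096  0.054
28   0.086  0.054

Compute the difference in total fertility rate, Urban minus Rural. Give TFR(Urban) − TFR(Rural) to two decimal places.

Urban:
  Sum of ASFRs = 0.190 + 0.172 + 0.192 + 0.221 + 0.192 + 0.201 + 0.152 + 0.152 + 0.096 + 0.086 = 1.654
  TFR = 1.654
Rural:
  Sum of ASFRs = 0.018 + 0.025 + 0.031 + 0.036 + 0.043 + 0.037 + 0.042 + 0.051 + 0.054 + 0.054 = 0.391
  TFR = 0.391
Difference = 1.654 − 0.391 = 1.263

1.26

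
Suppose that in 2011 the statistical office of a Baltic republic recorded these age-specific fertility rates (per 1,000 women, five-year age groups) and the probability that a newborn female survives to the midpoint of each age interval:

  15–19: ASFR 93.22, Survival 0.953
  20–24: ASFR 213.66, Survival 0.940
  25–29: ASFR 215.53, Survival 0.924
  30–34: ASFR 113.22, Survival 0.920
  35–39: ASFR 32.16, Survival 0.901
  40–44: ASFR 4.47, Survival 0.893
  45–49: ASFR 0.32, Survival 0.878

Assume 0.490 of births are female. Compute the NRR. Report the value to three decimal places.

Proportion female at birth = 0.490.
Survival-weighted fertility by age (5·fₓ·Sₓ):
  15–19: 5 × 93.22/1000 × 0.953 = 0.44419
  20–24: 5 × 213.66/1000 × 0.940 = 1.00420
  25–29: 5 × 215.53/1000 × 0.924 = 0.99575
  30–34: 5 × 113.22/1000 × 0.920 = 0.52081
  35–39: 5 × 32.16/1000 × 0.901 = 0.14488
  40–44: 5 × 4.47/1000 × 0.893 = 0.01996
  45–49: 5 × 0.32/1000 × 0.878 = 0.00140
Sum = 3.13119
NRR = 0.490 × 3.13119 = 1.53428
With NRR above 1 the population is above replacement fertility.

1.534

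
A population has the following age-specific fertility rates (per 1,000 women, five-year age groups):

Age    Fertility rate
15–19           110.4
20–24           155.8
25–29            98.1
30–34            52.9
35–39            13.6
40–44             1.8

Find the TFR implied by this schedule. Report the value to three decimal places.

2.163

Sum of ASFRs = 110.4 + 155.8 + 98.1 + 52.9 + 13.6 + 1.8 = 432.6
TFR = 5 × 432.6 / 1000 = 2.163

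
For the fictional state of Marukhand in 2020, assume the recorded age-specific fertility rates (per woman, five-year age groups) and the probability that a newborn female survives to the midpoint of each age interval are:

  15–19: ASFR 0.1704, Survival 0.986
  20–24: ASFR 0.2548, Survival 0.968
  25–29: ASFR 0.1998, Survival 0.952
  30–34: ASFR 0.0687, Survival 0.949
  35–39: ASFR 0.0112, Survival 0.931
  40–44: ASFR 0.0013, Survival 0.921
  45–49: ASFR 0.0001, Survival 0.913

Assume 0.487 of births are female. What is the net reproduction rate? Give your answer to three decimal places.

1.660

Proportion female at birth = 0.487.
Survival-weighted fertility by age (5·fₓ·Sₓ):
  15–19: 5 × 0.1704 × 0.986 = 0.84007
  20–24: 5 × 0.2548 × 0.968 = 1.23323
  25–29: 5 × 0.1998 × 0.952 = 0.95105
  30–34: 5 × 0.0687 × 0.949 = 0.32598
  35–39: 5 × 0.0112 × 0.931 = 0.05214
  40–44: 5 × 0.0013 × 0.921 = 0.00599
  45–49: 5 × 0.0001 × 0.913 = 0.00046
Sum = 3.40892
NRR = 0.487 × 3.40892 = 1.66014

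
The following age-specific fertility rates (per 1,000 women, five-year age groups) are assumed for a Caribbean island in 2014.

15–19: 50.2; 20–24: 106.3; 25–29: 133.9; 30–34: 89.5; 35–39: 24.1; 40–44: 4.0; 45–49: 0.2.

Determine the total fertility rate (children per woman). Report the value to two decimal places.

2.04

Sum of ASFRs = 50.2 + 106.3 + 133.9 + 89.5 + 24.1 + 4.0 + 0.2 = 408.2
TFR = 5 × 408.2 / 1000 = 2.041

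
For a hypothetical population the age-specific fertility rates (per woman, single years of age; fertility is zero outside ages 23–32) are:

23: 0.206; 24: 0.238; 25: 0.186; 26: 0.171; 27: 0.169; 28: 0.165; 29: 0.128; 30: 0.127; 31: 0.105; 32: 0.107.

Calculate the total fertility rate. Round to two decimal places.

1.60

Sum of ASFRs = 0.206 + 0.238 + 0.186 + 0.171 + 0.169 + 0.165 + 0.128 + 0.127 + 0.105 + 0.107 = 1.602
TFR = 1.602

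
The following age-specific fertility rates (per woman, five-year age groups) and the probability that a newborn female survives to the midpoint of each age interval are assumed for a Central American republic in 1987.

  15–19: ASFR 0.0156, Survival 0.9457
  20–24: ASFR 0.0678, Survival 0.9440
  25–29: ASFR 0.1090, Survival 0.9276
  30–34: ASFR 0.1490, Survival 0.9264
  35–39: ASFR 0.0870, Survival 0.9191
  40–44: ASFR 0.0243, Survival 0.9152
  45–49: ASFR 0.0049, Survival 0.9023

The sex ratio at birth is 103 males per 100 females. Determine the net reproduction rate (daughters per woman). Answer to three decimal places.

1.046

Proportion female at birth = 100 / (100 + 103) = 0.49261.
Per-age-group product (5 × ASFR × survival probability):
  15–19: 5 × 0.0156 × 0.9457 = 0.07376
  20–24: 5 × 0.0678 × 0.9440 = 0.32002
  25–29: 5 × 0.1090 × 0.9276 = 0.50554
  30–34: 5 × 0.1490 × 0.9264 = 0.69017
  35–39: 5 × 0.0870 × 0.9191 = 0.39981
  40–44: 5 × 0.0243 × 0.9152 = 0.11120
  45–49: 5 × 0.0049 × 0.9023 = 0.02211
Sum = 2.12261
NRR = 0.49261 × 2.12261 = 1.04562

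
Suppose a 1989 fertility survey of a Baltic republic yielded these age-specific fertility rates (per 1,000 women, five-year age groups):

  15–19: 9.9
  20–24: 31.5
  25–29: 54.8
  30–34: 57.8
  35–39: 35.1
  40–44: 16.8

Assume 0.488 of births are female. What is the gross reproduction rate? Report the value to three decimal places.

Proportion female at birth = 0.488.
Sum of ASFRs = 9.9 + 31.5 + 54.8 + 57.8 + 35.1 + 16.8 = 205.9
TFR = 5 × 205.9 / 1000 = 1.0295
GRR = 0.488 × 1.0295 = 0.50240

0.502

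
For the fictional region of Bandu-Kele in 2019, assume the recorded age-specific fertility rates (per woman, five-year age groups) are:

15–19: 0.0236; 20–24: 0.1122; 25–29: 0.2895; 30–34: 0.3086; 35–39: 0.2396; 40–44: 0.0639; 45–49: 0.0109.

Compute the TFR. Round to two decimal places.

5.24

Sum of ASFRs = 0.0236 + 0.1122 + 0.2895 + 0.3086 + 0.2396 + 0.0639 + 0.0109 = 1.0483
TFR = 5 × 1.0483 = 5.2415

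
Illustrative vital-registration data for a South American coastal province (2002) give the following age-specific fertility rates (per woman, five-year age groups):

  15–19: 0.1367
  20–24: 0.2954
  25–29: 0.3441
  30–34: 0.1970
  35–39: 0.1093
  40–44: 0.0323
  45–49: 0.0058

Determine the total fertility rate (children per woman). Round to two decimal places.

5.60

Sum of ASFRs = 0.1367 + 0.2954 + 0.3441 + 0.1970 + 0.1093 + 0.0323 + 0.0058 = 1.1206
TFR = 5 × 1.1206 = 5.603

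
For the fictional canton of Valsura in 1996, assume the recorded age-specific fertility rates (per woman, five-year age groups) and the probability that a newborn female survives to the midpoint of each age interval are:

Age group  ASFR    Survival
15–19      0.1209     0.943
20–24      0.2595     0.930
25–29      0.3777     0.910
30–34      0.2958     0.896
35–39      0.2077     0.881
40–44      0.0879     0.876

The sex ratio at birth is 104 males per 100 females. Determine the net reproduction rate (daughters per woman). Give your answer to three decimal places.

3.000

Proportion female at birth = 100 / (100 + 104) = 0.49020.
Per-age-group product (5 × ASFR × survival probability):
  15–19: 5 × 0.1209 × 0.943 = 0.57004
  20–24: 5 × 0.2595 × 0.930 = 1.20668
  25–29: 5 × 0.3777 × 0.910 = 1.71854
  30–34: 5 × 0.2958 × 0.896 = 1.32518
  35–39: 5 × 0.2077 × 0.881 = 0.91492
  40–44: 5 × 0.0879 × 0.876 = 0.38500
Sum = 6.12036
NRR = 0.49020 × 6.12036 = 3.00020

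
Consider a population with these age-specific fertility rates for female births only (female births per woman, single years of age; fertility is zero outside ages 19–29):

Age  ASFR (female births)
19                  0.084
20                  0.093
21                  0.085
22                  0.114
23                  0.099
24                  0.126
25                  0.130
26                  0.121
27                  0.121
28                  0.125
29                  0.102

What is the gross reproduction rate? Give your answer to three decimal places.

Sum of female ASFRs = 0.084 + 0.093 + 0.085 + 0.114 + 0.099 + 0.126 + 0.130 + 0.121 + 0.121 + 0.125 + 0.102 = 1.200
GRR = 1.2

1.200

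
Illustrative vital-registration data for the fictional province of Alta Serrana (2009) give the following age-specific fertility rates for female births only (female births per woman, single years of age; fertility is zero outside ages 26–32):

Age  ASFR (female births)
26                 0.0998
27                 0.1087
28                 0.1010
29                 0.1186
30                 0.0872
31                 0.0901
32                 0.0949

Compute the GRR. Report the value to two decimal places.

0.70

Sum of female ASFRs = 0.0998 + 0.1087 + 0.1010 + 0.1186 + 0.0872 + 0.0901 + 0.0949 = 0.7003
GRR = 0.7003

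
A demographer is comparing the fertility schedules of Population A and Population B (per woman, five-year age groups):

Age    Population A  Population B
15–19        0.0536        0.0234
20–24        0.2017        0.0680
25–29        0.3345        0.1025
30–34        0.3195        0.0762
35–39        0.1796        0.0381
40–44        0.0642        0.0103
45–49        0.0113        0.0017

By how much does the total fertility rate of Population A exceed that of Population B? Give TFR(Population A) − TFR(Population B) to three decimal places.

4.221

Population A:
  Sum of ASFRs = 0.0536 + 0.2017 + 0.3345 + 0.3195 + 0.1796 + 0.0642 + 0.0113 = 1.1644
  TFR = 5 × 1.1644 = 5.822
Population B:
  Sum of ASFRs = 0.0234 + 0.0680 + 0.1025 + 0.0762 + 0.0381 + 0.0103 + 0.0017 = 0.3202
  TFR = 5 × 0.3202 = 1.601
Difference = 5.822 − 1.601 = 4.221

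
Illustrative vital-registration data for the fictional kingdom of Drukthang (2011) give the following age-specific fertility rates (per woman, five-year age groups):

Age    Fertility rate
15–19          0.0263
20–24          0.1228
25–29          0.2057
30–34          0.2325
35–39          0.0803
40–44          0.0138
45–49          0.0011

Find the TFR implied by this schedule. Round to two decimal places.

Sum of ASFRs = 0.0263 + 0.1228 + 0.2057 + 0.2325 + 0.0803 + 0.0138 + 0.0011 = 0.6825
TFR = 5 × 0.6825 = 3.4125

3.41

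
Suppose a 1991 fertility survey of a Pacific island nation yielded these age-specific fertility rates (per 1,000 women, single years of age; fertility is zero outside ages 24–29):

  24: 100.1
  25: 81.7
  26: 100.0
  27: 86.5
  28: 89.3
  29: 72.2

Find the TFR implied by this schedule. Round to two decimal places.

Sum of ASFRs = 100.1 + 81.7 + 100.0 + 86.5 + 89.3 + 72.2 = 529.8
TFR = 529.8 / 1000 = 0.5298

0.53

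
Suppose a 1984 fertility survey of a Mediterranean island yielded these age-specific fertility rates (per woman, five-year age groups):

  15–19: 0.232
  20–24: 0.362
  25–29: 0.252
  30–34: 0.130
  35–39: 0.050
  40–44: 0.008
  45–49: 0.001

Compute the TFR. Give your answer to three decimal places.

5.175

Sum of ASFRs = 0.232 + 0.362 + 0.252 + 0.130 + 0.050 + 0.008 + 0.001 = 1.035
TFR = 5 × 1.035 = 5.175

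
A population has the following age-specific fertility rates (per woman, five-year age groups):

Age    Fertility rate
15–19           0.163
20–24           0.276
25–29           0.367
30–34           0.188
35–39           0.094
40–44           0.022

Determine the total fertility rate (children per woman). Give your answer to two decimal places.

Sum of ASFRs = 0.163 + 0.276 + 0.367 + 0.188 + 0.094 + 0.022 = 1.110
TFR = 5 × 1.110 = 5.55

5.55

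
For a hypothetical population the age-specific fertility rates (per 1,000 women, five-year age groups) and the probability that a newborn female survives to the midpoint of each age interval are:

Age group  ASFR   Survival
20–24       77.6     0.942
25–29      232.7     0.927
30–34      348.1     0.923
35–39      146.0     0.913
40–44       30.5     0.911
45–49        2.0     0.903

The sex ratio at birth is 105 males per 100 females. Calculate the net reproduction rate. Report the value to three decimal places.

1.885

Proportion female at birth = 100 / (100 + 105) = 0.48780.
Weighting each age-specific rate by interval width and survival:
  20–24: 5 × 77.6/1000 × 0.942 = 0.36550
  25–29: 5 × 232.7/1000 × 0.927 = 1.07856
  30–34: 5 × 348.1/1000 × 0.923 = 1.60648
  35–39: 5 × 146.0/1000 × 0.913 = 0.66649
  40–44: 5 × 30.5/1000 × 0.911 = 0.13893
  45–49: 5 × 2.0/1000 × 0.903 = 0.00903
Sum = 3.86499
NRR = 0.48780 × 3.86499 = 1.88534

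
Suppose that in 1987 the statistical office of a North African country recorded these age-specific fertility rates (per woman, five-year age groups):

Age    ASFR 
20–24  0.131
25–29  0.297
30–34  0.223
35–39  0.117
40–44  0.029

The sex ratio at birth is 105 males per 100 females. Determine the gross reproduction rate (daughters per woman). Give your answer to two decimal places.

Proportion female at birth = 100 / (100 + 105) = 0.48780.
Sum of ASFRs = 0.131 + 0.297 + 0.223 + 0.117 + 0.029 = 0.797
TFR = 5 × 0.797 = 3.985
GRR = 0.48780 × 3.985 = 1.94388

1.94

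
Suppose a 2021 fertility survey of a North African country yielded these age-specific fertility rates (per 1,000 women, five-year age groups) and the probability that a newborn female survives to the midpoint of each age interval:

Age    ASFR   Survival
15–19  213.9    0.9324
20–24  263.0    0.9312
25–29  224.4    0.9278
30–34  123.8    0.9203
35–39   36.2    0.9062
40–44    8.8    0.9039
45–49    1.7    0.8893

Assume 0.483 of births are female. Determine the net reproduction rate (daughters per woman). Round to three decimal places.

1.953

Proportion female at birth = 0.483.
Each age group contributes 5 × ASFR × survival:
  15–19: 5 × 213.9/1000 × 0.9324 = 0.99720
  20–24: 5 × 263.0/1000 × 0.9312 = 1.22453
  25–29: 5 × 224.4/1000 × 0.9278 = 1.04099
  30–34: 5 × 123.8/1000 × 0.9203 = 0.56967
  35–39: 5 × 36.2/1000 × 0.9062 = 0.16402
  40–44: 5 × 8.8/1000 × 0.9039 = 0.03977
  45–49: 5 × 1.7/1000 × 0.8893 = 0.00756
Sum = 4.04374
NRR = 0.483 × 4.04374 = 1.95313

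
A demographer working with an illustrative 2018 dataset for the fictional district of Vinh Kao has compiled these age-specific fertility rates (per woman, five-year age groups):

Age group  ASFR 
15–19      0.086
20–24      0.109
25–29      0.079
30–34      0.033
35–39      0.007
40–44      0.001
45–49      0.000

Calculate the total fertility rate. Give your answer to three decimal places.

1.575

Sum of ASFRs = 0.086 + 0.109 + 0.079 + 0.033 + 0.007 + 0.001 + 0.000 = 0.315
TFR = 5 × 0.315 = 1.575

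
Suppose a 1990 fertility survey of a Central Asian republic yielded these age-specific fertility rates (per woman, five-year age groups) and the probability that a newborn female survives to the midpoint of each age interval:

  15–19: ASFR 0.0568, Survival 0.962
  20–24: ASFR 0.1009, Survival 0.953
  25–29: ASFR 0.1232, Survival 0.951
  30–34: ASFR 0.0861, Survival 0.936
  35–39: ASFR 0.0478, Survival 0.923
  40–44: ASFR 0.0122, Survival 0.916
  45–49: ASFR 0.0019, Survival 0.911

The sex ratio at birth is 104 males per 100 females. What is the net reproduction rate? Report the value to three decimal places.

0.994

Proportion female at birth = 100 / (100 + 104) = 0.49020.
Each age group contributes 5 × ASFR × survival:
  15–19: 5 × 0.0568 × 0.962 = 0.27321
  20–24: 5 × 0.1009 × 0.953 = 0.48079
  25–29: 5 × 0.1232 × 0.951 = 0.58582
  30–34: 5 × 0.0861 × 0.936 = 0.40295
  35–39: 5 × 0.0478 × 0.923 = 0.22060
  40–44: 5 × 0.0122 × 0.916 = 0.05588
  45–49: 5 × 0.0019 × 0.911 = 0.00865
Sum = 2.02790
NRR = 0.49020 × 2.02790 = 0.99408
An NRR under 1 implies long-run decline under these rates.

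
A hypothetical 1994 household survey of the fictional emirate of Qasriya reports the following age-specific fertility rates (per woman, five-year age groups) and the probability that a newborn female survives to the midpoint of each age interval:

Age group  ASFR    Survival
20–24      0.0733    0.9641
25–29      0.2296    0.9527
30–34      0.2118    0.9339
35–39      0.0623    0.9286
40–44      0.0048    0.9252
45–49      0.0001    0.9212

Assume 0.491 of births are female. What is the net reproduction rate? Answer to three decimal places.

Proportion female at birth = 0.491.
Per-age-group product (5 × ASFR × survival probability):
  20–24: 5 × 0.0733 × 0.9641 = 0.35334
  25–29: 5 × 0.2296 × 0.9527 = 1.09370
  30–34: 5 × 0.2118 × 0.9339 = 0.98900
  35–39: 5 × 0.0623 × 0.9286 = 0.28926
  40–44: 5 × 0.0048 × 0.9252 = 0.02220
  45–49: 5 × 0.0001 × 0.9212 = 0.00046
Sum = 2.74796
NRR = 0.491 × 2.74796 = 1.34925

1.349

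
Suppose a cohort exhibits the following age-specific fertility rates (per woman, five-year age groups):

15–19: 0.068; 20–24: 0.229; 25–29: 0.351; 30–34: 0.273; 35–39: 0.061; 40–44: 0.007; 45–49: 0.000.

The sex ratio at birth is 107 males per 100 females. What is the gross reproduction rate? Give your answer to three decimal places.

Proportion female at birth = 100 / (100 + 107) = 0.48309.
Sum of ASFRs = 0.068 + 0.229 + 0.351 + 0.273 + 0.061 + 0.007 + 0.000 = 0.989
TFR = 5 × 0.989 = 4.945
GRR = 0.48309 × 4.945 = 2.38888

2.389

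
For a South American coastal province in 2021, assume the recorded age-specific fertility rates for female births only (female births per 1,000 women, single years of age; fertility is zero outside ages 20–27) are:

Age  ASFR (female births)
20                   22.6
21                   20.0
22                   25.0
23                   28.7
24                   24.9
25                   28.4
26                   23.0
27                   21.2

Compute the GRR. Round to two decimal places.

0.19

Sum of female ASFRs = 22.6 + 20.0 + 25.0 + 28.7 + 24.9 + 28.4 + 23.0 + 21.2 = 193.8
GRR = 193.8 / 1000 = 0.1938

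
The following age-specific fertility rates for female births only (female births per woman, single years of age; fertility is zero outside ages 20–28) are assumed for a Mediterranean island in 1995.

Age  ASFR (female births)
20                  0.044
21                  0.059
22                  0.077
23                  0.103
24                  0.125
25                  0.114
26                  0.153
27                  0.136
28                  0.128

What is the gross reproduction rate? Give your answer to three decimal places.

Sum of female ASFRs = 0.044 + 0.059 + 0.077 + 0.103 + 0.125 + 0.114 + 0.153 + 0.136 + 0.128 = 0.939
GRR = 0.939

0.939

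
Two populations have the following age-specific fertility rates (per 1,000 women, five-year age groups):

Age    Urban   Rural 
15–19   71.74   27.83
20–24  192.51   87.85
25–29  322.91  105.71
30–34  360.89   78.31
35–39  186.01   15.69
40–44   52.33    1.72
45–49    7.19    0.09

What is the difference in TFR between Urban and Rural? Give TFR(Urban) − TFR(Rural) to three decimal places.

4.382

Urban:
  Sum of ASFRs = 71.74 + 192.51 + 322.91 + 360.89 + 186.01 + 52.33 + 7.19 = 1193.58
  TFR = 5 × 1193.58 / 1000 = 5.9679
Rural:
  Sum of ASFRs = 27.83 + 87.85 + 105.71 + 78.31 + 15.69 + 1.72 + 0.09 = 317.20
  TFR = 5 × 317.20 / 1000 = 1.586
Difference = 5.9679 − 1.586 = 4.3819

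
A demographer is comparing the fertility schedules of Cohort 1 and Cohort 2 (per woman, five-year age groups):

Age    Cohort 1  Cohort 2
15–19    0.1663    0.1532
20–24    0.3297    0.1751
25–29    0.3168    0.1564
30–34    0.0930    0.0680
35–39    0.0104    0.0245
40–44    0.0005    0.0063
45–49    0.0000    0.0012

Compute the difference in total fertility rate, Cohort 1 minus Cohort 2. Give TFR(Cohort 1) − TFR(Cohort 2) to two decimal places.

1.66

Cohort 1:
  Sum of ASFRs = 0.1663 + 0.3297 + 0.3168 + 0.0930 + 0.0104 + 0.0005 + 0.0000 = 0.9167
  TFR = 5 × 0.9167 = 4.5835
Cohort 2:
  Sum of ASFRs = 0.1532 + 0.1751 + 0.1564 + 0.0680 + 0.0245 + 0.0063 + 0.0012 = 0.5847
  TFR = 5 × 0.5847 = 2.9235
Difference = 4.5835 − 2.9235 = 1.66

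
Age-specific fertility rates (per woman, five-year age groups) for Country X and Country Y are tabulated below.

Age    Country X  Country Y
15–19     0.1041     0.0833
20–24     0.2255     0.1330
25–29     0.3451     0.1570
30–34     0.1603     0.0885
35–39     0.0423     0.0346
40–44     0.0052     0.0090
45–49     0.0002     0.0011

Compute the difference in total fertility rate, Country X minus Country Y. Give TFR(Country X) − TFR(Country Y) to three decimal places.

1.881

Country X:
  Sum of ASFRs = 0.1041 + 0.2255 + 0.3451 + 0.1603 + 0.0423 + 0.0052 + 0.0002 = 0.8827
  TFR = 5 × 0.8827 = 4.4135
Country Y:
  Sum of ASFRs = 0.0833 + 0.1330 + 0.1570 + 0.0885 + 0.0346 + 0.0090 + 0.0011 = 0.5065
  TFR = 5 × 0.5065 = 2.5325
Difference = 4.4135 − 2.5325 = 1.881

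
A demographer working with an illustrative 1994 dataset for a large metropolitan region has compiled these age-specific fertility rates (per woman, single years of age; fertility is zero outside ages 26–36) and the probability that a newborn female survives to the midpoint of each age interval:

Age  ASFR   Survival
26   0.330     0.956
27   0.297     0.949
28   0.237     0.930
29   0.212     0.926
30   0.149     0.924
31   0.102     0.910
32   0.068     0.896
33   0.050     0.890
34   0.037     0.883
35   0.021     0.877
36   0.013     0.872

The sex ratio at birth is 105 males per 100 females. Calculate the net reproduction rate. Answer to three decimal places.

0.689

Proportion female at birth = 100 / (100 + 105) = 0.48780.
Survival-weighted fertility by age (1·fₓ·Sₓ):
  26: 1 × 0.330 × 0.956 = 0.31548
  27: 1 × 0.297 × 0.949 = 0.28185
  28: 1 × 0.237 × 0.930 = 0.22041
  29: 1 × 0.212 × 0.926 = 0.19631
  30: 1 × 0.149 × 0.924 = 0.13768
  31: 1 × 0.102 × 0.910 = 0.09282
  32: 1 × 0.068 × 0.896 = 0.06093
  33: 1 × 0.050 × 0.890 = 0.04450
  34: 1 × 0.037 × 0.883 = 0.03267
  35: 1 × 0.021 × 0.877 = 0.01842
  36: 1 × 0.013 × 0.872 = 0.01134
Sum = 1.41241
NRR = 0.48780 × 1.41241 = 0.68897
An NRR under 1 implies long-run decline under these rates.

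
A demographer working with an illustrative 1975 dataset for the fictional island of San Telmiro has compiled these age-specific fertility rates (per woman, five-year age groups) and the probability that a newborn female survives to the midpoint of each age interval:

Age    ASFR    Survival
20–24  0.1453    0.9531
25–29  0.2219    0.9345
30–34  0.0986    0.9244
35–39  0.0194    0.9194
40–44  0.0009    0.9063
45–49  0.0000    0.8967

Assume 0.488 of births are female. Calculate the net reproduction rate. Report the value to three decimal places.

Proportion female at birth = 0.488.
Weighting each age-specific rate by interval width and survival:
  20–24: 5 × 0.1453 × 0.9531 = 0.69243
  25–29: 5 × 0.2219 × 0.9345 = 1.03683
  30–34: 5 × 0.0986 × 0.9244 = 0.45573
  35–39: 5 × 0.0194 × 0.9194 = 0.08918
  40–44: 5 × 0.0009 × 0.9063 = 0.00408
  45–49: 5 × 0.0000 × 0.8967 = 0.00000
Sum = 2.27825
NRR = 0.488 × 2.27825 = 1.11179

1.112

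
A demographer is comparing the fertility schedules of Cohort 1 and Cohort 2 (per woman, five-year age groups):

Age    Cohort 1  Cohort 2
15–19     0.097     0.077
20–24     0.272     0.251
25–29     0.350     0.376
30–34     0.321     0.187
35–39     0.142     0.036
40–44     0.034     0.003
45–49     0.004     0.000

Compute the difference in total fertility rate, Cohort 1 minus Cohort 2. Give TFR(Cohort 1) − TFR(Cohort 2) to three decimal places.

Cohort 1:
  Sum of ASFRs = 0.097 + 0.272 + 0.350 + 0.321 + 0.142 + 0.034 + 0.004 = 1.220
  TFR = 5 × 1.220 = 6.1
Cohort 2:
  Sum of ASFRs = 0.077 + 0.251 + 0.376 + 0.187 + 0.036 + 0.003 + 0.000 = 0.930
  TFR = 5 × 0.930 = 4.65
Difference = 6.1 − 4.65 = 1.45

1.450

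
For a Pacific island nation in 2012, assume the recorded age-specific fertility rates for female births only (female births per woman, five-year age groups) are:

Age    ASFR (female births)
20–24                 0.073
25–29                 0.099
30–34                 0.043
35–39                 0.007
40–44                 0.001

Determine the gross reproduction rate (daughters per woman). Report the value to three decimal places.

Sum of female ASFRs = 0.073 + 0.099 + 0.043 + 0.007 + 0.001 = 0.223
GRR = 5 × 0.223 = 1.115

1.115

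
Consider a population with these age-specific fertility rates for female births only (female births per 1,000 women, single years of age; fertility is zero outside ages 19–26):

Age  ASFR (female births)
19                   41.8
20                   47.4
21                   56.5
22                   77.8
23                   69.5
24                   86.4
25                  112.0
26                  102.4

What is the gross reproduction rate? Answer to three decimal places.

0.594

Sum of female ASFRs = 41.8 + 47.4 + 56.5 + 77.8 + 69.5 + 86.4 + 112.0 + 102.4 = 593.8
GRR = 593.8 / 1000 = 0.5938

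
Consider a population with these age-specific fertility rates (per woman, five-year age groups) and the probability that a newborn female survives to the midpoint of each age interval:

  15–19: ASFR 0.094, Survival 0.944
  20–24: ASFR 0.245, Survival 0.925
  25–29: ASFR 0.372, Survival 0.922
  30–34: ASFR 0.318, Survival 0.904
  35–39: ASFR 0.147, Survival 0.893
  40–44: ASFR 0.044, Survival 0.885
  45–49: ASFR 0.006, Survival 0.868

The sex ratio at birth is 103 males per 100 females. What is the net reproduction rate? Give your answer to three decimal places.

Proportion female at birth = 100 / (100 + 103) = 0.49261.
Weighting each age-specific rate by interval width and survival:
  15–19: 5 × 0.094 × 0.944 = 0.44368
  20–24: 5 × 0.245 × 0.925 = 1.13313
  25–29: 5 × 0.372 × 0.922 = 1.71492
  30–34: 5 × 0.318 × 0.904 = 1.43736
  35–39: 5 × 0.147 × 0.893 = 0.65636
  40–44: 5 × 0.044 × 0.885 = 0.19470
  45–49: 5 × 0.006 × 0.868 = 0.02604
Sum = 5.60619
NRR = 0.49261 × 5.60619 = 2.76167
With NRR above 1 the population is above replacement fertility.

2.762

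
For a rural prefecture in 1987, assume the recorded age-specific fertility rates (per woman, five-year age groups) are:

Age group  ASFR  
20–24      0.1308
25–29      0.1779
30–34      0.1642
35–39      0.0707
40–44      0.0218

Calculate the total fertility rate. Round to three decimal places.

2.827

Sum of ASFRs = 0.1308 + 0.1779 + 0.1642 + 0.0707 + 0.0218 = 0.5654
TFR = 5 × 0.5654 = 2.827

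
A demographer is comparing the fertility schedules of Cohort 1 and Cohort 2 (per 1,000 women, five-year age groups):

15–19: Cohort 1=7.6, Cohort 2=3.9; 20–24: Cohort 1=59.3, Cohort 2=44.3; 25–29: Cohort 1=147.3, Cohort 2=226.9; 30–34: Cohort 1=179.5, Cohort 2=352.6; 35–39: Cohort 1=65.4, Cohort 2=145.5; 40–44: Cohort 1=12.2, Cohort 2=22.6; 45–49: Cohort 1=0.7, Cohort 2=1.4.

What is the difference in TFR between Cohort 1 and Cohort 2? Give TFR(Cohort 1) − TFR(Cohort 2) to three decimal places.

Cohort 1:
  Sum of ASFRs = 7.6 + 59.3 + 147.3 + 179.5 + 65.4 + 12.2 + 0.7 = 472.0
  TFR = 5 × 472.0 / 1000 = 2.36
Cohort 2:
  Sum of ASFRs = 3.9 + 44.3 + 226.9 + 352.6 + 145.5 + 22.6 + 1.4 = 797.2
  TFR = 5 × 797.2 / 1000 = 3.986
Difference = 2.36 − 3.986 = -1.626

-1.626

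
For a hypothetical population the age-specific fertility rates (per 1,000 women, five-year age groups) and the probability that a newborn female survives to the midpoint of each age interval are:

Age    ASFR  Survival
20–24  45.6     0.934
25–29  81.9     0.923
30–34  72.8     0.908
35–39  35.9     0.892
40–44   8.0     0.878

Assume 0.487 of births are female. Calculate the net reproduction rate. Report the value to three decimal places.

0.544

Proportion female at birth = 0.487.
Each age group contributes 5 × ASFR × survival:
  20–24: 5 × 45.6/1000 × 0.934 = 0.21295
  25–29: 5 × 81.9/1000 × 0.923 = 0.37797
  30–34: 5 × 72.8/1000 × 0.908 = 0.33051
  35–39: 5 × 35.9/1000 × 0.892 = 0.16011
  40–44: 5 × 8.0/1000 × 0.878 = 0.03512
Sum = 1.11666
NRR = 0.487 × 1.11666 = 0.54381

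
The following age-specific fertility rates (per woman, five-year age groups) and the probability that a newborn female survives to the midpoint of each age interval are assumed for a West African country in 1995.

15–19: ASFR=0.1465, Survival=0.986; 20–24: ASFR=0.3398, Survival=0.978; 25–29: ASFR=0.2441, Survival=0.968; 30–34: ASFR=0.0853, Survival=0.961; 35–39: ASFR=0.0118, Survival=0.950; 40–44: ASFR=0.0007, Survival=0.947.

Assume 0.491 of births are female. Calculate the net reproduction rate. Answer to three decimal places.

1.981

Proportion female at birth = 0.491.
Survival-weighted fertility by age (5·fₓ·Sₓ):
  15–19: 5 × 0.1465 × 0.986 = 0.72225
  20–24: 5 × 0.3398 × 0.978 = 1.66162
  25–29: 5 × 0.2441 × 0.968 = 1.18144
  30–34: 5 × 0.0853 × 0.961 = 0.40987
  35–39: 5 × 0.0118 × 0.950 = 0.05605
  40–44: 5 × 0.0007 × 0.947 = 0.00331
Sum = 4.03454
NRR = 0.491 × 4.03454 = 1.98096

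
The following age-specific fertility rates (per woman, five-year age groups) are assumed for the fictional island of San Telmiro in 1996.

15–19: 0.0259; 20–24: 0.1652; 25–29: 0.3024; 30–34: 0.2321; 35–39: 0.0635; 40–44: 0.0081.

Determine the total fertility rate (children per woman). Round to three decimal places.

Sum of ASFRs = 0.0259 + 0.1652 + 0.3024 + 0.2321 + 0.0635 + 0.0081 = 0.7972
TFR = 5 × 0.7972 = 3.986

3.986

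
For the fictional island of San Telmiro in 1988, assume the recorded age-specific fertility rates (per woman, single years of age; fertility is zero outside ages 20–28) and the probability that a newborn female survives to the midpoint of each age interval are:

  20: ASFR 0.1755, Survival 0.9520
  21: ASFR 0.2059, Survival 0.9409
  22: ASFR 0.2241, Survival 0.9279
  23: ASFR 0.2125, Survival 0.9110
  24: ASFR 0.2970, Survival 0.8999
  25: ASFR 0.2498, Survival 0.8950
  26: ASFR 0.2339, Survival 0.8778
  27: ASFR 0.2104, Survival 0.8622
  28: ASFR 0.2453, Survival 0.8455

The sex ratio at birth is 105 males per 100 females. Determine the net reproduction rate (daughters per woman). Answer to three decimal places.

Proportion female at birth = 100 / (100 + 105) = 0.48780.
Survival-weighted fertility by age (1·fₓ·Sₓ):
  20: 1 × 0.1755 × 0.9520 = 0.16708
  21: 1 × 0.2059 × 0.9409 = 0.19373
  22: 1 × 0.2241 × 0.9279 = 0.20794
  23: 1 × 0.2125 × 0.9110 = 0.19359
  24: 1 × 0.2970 × 0.8999 = 0.26727
  25: 1 × 0.2498 × 0.8950 = 0.22357
  26: 1 × 0.2339 × 0.8778 = 0.20532
  27: 1 × 0.2104 × 0.8622 = 0.18141
  28: 1 × 0.2453 × 0.8455 = 0.20740
Sum = 1.84731
NRR = 0.48780 × 1.84731 = 0.90112
NRR < 1, so the cohort does not fully replace itself.

0.901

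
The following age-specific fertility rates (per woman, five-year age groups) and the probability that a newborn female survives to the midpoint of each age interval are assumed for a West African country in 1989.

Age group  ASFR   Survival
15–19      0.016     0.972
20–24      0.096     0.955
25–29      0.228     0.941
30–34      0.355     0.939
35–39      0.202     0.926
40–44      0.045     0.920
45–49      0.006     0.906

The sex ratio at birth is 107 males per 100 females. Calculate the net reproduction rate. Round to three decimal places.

Proportion female at birth = 100 / (100 + 107) = 0.48309.
Each age group contributes 5 × ASFR × survival:
  15–19: 5 × 0.016 × 0.972 = 0.07776
  20–24: 5 × 0.096 × 0.955 = 0.45840
  25–29: 5 × 0.228 × 0.941 = 1.07274
  30–34: 5 × 0.355 × 0.939 = 1.66673
  35–39: 5 × 0.202 × 0.926 = 0.93526
  40–44: 5 × 0.045 × 0.920 = 0.20700
  45–49: 5 × 0.006 × 0.906 = 0.02718
Sum = 4.44507
NRR = 0.48309 × 4.44507 = 2.14737
An NRR exceeding 1 indicates intrinsic growth under these rates.

2.147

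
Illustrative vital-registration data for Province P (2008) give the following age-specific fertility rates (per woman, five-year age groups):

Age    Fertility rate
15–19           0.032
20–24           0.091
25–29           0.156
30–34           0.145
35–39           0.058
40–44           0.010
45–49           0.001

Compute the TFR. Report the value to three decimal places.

2.465

Sum of ASFRs = 0.032 + 0.091 + 0.156 + 0.145 + 0.058 + 0.010 + 0.001 = 0.493
TFR = 5 × 0.493 = 2.465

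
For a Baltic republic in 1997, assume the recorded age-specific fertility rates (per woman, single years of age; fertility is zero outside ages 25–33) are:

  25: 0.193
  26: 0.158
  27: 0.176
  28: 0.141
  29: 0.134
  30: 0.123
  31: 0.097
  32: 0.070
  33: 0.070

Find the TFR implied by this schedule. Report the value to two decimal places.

1.16

Sum of ASFRs = 0.193 + 0.158 + 0.176 + 0.141 + 0.134 + 0.123 + 0.097 + 0.070 + 0.070 = 1.162
TFR = 1.162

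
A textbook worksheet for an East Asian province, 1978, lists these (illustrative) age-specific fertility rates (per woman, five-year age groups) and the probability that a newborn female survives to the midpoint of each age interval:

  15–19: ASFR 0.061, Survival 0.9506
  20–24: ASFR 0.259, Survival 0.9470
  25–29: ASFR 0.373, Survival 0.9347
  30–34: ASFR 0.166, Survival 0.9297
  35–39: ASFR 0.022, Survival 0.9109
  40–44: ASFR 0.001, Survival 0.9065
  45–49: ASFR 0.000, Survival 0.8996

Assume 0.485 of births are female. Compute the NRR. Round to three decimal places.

Proportion female at birth = 0.485.
Survival-weighted fertility by age (5·fₓ·Sₓ):
  15–19: 5 × 0.061 × 0.9506 = 0.28993
  20–24: 5 × 0.259 × 0.9470 = 1.22637
  25–29: 5 × 0.373 × 0.9347 = 1.74322
  30–34: 5 × 0.166 × 0.9297 = 0.77165
  35–39: 5 × 0.022 × 0.9109 = 0.10020
  40–44: 5 × 0.001 × 0.9065 = 0.00453
  45–49: 5 × 0.000 × 0.8996 = 0.00000
Sum = 4.13590
NRR = 0.485 × 4.13590 = 2.00591
With NRR above 1 the population is above replacement fertility.

2.006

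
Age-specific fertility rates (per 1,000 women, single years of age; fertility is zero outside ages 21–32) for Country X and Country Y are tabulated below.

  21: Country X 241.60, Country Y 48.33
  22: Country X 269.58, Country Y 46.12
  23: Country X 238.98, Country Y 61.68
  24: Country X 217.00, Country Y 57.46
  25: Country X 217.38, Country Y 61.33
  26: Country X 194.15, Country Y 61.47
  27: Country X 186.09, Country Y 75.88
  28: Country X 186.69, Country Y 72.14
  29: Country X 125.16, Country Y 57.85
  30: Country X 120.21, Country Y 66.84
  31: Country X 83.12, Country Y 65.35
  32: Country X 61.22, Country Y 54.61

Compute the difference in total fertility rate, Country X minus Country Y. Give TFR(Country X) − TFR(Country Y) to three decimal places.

1.412

Country X:
  Sum of ASFRs = 241.60 + 269.58 + 238.98 + 217.00 + 217.38 + 194.15 + 186.09 + 186.69 + 125.16 + 120.21 + 83.12 + 61.22 = 2141.18
  TFR = 2141.18 / 1000 = 2.14118
Country Y:
  Sum of ASFRs = 48.33 + 46.12 + 61.68 + 57.46 + 61.33 + 61.47 + 75.88 + 72.14 + 57.85 + 66.84 + 65.35 + 54.61 = 729.06
  TFR = 729.06 / 1000 = 0.72906
Difference = 2.14118 − 0.72906 = 1.41212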